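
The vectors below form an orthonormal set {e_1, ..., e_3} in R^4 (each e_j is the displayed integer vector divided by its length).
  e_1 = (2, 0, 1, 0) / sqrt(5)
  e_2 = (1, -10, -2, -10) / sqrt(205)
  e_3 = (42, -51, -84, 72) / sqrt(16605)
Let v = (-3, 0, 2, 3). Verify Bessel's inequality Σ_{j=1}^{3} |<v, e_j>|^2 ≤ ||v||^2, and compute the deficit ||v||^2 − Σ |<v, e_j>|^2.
Σ |<v, e_j>|^2 = 461/45; ||v||^2 = 22; deficit = 529/45

Write each e_j = u_j / sqrt(<u_j, u_j>) where u_j is the displayed integer vector. Then <v, e_j> = <v, u_j> / sqrt(<u_j, u_j>), so |<v, e_j>|^2 = <v, u_j>^2 / <u_j, u_j>.
Coefficients: <v, e_1> = -4/sqrt(5), <v, e_2> = -37/sqrt(205), <v, e_3> = -78/sqrt(16605).
Square and sum: Σ |<v, e_j>|^2 = 461/45.
Compute ||v||^2 = v·v = 22.
Deficit = 22 − 461/45 = 529/45 ≥ 0, confirming Bessel's inequality. (The deficit equals ||v − Σ <v,e_j> e_j||^2, the squared distance from v to span{e_j}.)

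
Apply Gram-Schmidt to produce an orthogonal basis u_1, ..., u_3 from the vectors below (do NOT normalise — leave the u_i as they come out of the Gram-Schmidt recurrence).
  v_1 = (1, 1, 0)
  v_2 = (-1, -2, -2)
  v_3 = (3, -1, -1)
Orthogonal basis:
  u_1 = (1, 1, 0)
  u_2 = (1/2, -1/2, -2)
  u_3 = (14/9, -14/9, 7/9)

Apply the Gram-Schmidt recurrence
  u_1 = v_1
  u_i = v_i − Σ_{j<i} ((v_i · u_j) / (u_j · u_j)) · u_j.

Step by step this gives:
  u_1 = (1, 1, 0)
  u_2 = (1/2, -1/2, -2)
  u_3 = (14/9, -14/9, 7/9)

Orthogonality check:
  u_2 · u_1 = 0 (should be 0)
  u_3 · u_1 = 0 (should be 0)
  u_3 · u_2 = 0 (should be 0)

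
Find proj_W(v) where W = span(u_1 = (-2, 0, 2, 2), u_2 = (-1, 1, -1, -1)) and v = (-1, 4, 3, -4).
proj_W(v) = (-24/11, 18/11, -12/11, -12/11)

Set up U = [u_1 | ... | u_2] ∈ R^(4×2). The projector onto W = col(U) is P = U (U^T U)^(-1) U^T.
Compute U^T U =
  [12, -2]
  [-2, 4],
and U^T v = (0, 6).
Solve U^T U · c = U^T v for the coefficients: c = (3/11, 18/11). The projection is proj_W(v) = U c.
Check: (v - proj_W(v)) · u_1 = 0  (should be 0).
Check: (v - proj_W(v)) · u_2 = 0  (should be 0).
Result: proj_W(v) = (-24/11, 18/11, -12/11, -12/11).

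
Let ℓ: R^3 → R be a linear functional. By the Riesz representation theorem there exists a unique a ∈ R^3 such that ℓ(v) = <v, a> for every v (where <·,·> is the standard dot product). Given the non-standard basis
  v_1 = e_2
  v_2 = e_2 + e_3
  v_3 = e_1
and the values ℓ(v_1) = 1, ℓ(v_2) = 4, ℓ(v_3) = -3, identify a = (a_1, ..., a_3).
a = (-3, 1, 3)

Write a = (a_1, ..., a_3) in the standard basis. For each basis vector v_i, ℓ(v_i) = <v_i, a> is a linear equation in the a_j's. Collect the n equations into a matrix system V a = ℓ, where row i of V is v_i (expressed in the standard basis). Since V is invertible (lower-triangular with 1s on the diagonal, up to permutation), solve by back-substitution:
  V =
[[0, 1, 0],
 [0, 1, 1],
 [1, 0, 0]]
  V a = (1, 4, -3)
Solving gives a = (-3, 1, 3).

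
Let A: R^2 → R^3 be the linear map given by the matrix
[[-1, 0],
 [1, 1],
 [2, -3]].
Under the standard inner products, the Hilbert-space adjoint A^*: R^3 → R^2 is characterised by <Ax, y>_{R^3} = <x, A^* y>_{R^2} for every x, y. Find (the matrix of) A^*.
A^* = A^T =
[[-1, 1, 2],
 [0, 1, -3]]

For real matrices with standard dot products, the defining identity <Ax, y> = <x, A^* y> gives (Ax)^T y = x^T (A^*) y, i.e. x^T A^T y = x^T (A^*) y. Since this holds for all x, y, we must have A^* = A^T. Therefore
A^* =
[[-1, 1, 2],
 [0, 1, -3]].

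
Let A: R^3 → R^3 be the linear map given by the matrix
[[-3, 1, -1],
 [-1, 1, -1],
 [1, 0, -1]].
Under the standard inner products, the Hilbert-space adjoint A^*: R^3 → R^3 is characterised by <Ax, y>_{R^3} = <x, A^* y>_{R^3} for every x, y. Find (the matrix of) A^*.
A^* = A^T =
[[-3, -1, 1],
 [1, 1, 0],
 [-1, -1, -1]]

For real matrices with standard dot products, the defining identity <Ax, y> = <x, A^* y> gives (Ax)^T y = x^T (A^*) y, i.e. x^T A^T y = x^T (A^*) y. Since this holds for all x, y, we must have A^* = A^T. Therefore
A^* =
[[-3, -1, 1],
 [1, 1, 0],
 [-1, -1, -1]].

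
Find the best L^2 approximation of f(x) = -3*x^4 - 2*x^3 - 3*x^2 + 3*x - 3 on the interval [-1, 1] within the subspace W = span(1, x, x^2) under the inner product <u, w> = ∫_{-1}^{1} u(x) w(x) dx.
g(x) = -39*x^2/7 + 9*x/5 - 96/35

The best approximation g ∈ W is the orthogonal projection of f onto W. Writing g = a_0 + a_1 x + a_2 x^2, the coefficients solve the normal equations G · a = b where
  G_{ij} = <φ_i, φ_j> and b_i = <f, φ_i>, with φ_0 = 1, φ_1 = x, φ_2 = x^2.
G =
  [2, 0, 2/3]
  [0, 2/3, 0]
  [2/3, 0, 2/5],
b = (-46/5, 6/5, -142/35).
Solving gives a_0 = -96/35, a_1 = 9/5, a_2 = -39/7, so
  g(x) = -39*x^2/7 + 9*x/5 - 96/35.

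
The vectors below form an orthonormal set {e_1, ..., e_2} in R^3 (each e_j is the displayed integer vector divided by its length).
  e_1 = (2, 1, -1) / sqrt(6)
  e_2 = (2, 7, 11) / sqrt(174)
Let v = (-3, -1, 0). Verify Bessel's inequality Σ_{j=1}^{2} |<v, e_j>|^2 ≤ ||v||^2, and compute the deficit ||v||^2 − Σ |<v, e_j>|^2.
Σ |<v, e_j>|^2 = 265/29; ||v||^2 = 10; deficit = 25/29

Write each e_j = u_j / sqrt(<u_j, u_j>) where u_j is the displayed integer vector. Then <v, e_j> = <v, u_j> / sqrt(<u_j, u_j>), so |<v, e_j>|^2 = <v, u_j>^2 / <u_j, u_j>.
Coefficients: <v, e_1> = -7/sqrt(6), <v, e_2> = -13/sqrt(174).
Square and sum: Σ |<v, e_j>|^2 = 265/29.
Compute ||v||^2 = v·v = 10.
Deficit = 10 − 265/29 = 25/29 ≥ 0, confirming Bessel's inequality. (The deficit equals ||v − Σ <v,e_j> e_j||^2, the squared distance from v to span{e_j}.)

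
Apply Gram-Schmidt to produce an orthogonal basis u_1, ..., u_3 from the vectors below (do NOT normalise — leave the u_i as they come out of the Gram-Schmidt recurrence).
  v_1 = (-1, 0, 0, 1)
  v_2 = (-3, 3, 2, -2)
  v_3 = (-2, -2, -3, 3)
Orthogonal basis:
  u_1 = (-1, 0, 0, 1)
  u_2 = (-5/2, 3, 2, -5/2)
  u_3 = (-47/51, -5/17, -95/51, -47/51)

Apply the Gram-Schmidt recurrence
  u_1 = v_1
  u_i = v_i − Σ_{j<i} ((v_i · u_j) / (u_j · u_j)) · u_j.

Step by step this gives:
  u_1 = (-1, 0, 0, 1)
  u_2 = (-5/2, 3, 2, -5/2)
  u_3 = (-47/51, -5/17, -95/51, -47/51)

Orthogonality check:
  u_2 · u_1 = 0 (should be 0)
  u_3 · u_1 = 0 (should be 0)
  u_3 · u_2 = 0 (should be 0)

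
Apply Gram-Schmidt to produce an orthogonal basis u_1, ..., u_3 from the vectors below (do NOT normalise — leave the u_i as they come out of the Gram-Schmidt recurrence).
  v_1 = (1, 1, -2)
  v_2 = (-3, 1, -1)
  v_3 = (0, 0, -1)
Orthogonal basis:
  u_1 = (1, 1, -2)
  u_2 = (-3, 1, -1)
  u_3 = (-2/33, -14/33, -8/33)

Apply the Gram-Schmidt recurrence
  u_1 = v_1
  u_i = v_i − Σ_{j<i} ((v_i · u_j) / (u_j · u_j)) · u_j.

Step by step this gives:
  u_1 = (1, 1, -2)
  u_2 = (-3, 1, -1)
  u_3 = (-2/33, -14/33, -8/33)

Orthogonality check:
  u_2 · u_1 = 0 (should be 0)
  u_3 · u_1 = 0 (should be 0)
  u_3 · u_2 = 0 (should be 0)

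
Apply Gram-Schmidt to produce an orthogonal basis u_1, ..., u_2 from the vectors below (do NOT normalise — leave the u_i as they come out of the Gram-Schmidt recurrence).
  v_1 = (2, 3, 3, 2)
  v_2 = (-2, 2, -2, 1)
Orthogonal basis:
  u_1 = (2, 3, 3, 2)
  u_2 = (-24/13, 29/13, -23/13, 15/13)

Apply the Gram-Schmidt recurrence
  u_1 = v_1
  u_i = v_i − Σ_{j<i} ((v_i · u_j) / (u_j · u_j)) · u_j.

Step by step this gives:
  u_1 = (2, 3, 3, 2)
  u_2 = (-24/13, 29/13, -23/13, 15/13)

Orthogonality check:
  u_2 · u_1 = 0 (should be 0)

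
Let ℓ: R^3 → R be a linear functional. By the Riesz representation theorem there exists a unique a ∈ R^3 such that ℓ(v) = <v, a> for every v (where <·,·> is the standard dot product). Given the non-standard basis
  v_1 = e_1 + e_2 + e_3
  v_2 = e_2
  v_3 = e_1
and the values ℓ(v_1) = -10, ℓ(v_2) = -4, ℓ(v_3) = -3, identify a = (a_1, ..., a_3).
a = (-3, -4, -3)

Write a = (a_1, ..., a_3) in the standard basis. For each basis vector v_i, ℓ(v_i) = <v_i, a> is a linear equation in the a_j's. Collect the n equations into a matrix system V a = ℓ, where row i of V is v_i (expressed in the standard basis). Since V is invertible (lower-triangular with 1s on the diagonal, up to permutation), solve by back-substitution:
  V =
[[1, 1, 1],
 [0, 1, 0],
 [1, 0, 0]]
  V a = (-10, -4, -3)
Solving gives a = (-3, -4, -3).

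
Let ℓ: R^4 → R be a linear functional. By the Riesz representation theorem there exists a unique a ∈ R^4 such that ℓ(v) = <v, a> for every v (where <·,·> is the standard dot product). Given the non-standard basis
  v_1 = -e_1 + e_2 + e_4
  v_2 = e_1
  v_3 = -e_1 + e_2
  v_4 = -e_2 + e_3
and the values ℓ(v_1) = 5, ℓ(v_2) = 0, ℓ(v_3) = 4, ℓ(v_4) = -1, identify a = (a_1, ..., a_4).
a = (0, 4, 3, 1)

Write a = (a_1, ..., a_4) in the standard basis. For each basis vector v_i, ℓ(v_i) = <v_i, a> is a linear equation in the a_j's. Collect the n equations into a matrix system V a = ℓ, where row i of V is v_i (expressed in the standard basis). Since V is invertible (lower-triangular with 1s on the diagonal, up to permutation), solve by back-substitution:
  V =
[[-1, 1, 0, 1],
 [1, 0, 0, 0],
 [-1, 1, 0, 0],
 [0, -1, 1, 0]]
  V a = (5, 0, 4, -1)
Solving gives a = (0, 4, 3, 1).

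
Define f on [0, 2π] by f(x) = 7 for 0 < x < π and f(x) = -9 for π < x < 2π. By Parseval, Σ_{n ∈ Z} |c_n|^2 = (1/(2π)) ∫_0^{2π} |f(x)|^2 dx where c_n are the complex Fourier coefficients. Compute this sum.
Σ |c_n|^2 = 65

Parseval equates the L^2 energy of f (normalised by 1/(2π)) with the ℓ^2 sum of its Fourier coefficients: (1/(2π)) ∫_0^{2π} |f|^2 = Σ |c_n|^2.
Compute the left side: (1/(2π)) [∫_0^π 7^2 dx + ∫_π^{2π} (-9)^2 dx] = (1/(2π)) · (49π + 81π) = (49 + 81)/2 = 65.
So Σ_{n ∈ Z} |c_n|^2 = 65.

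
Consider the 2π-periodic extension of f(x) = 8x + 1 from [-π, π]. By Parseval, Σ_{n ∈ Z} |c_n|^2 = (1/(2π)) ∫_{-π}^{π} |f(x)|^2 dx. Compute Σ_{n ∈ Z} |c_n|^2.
Σ |c_n|^2 = 64π^2/3 + 1

Expand and integrate term by term over [-π, π]:
  ∫ (8x)^2 dx = 64·(2π^3/3); ∫ 2·8·(1)·x dx = 0 (odd integrand); ∫ 1^2 dx = 1·2π.
So (1/(2π)) ∫_{-π}^{π} (8x + 1)^2 dx = 64π^2/3 + 1 = 64π^2/3 + 1.
Parseval ⇒ Σ |c_n|^2 = 64π^2/3 + 1.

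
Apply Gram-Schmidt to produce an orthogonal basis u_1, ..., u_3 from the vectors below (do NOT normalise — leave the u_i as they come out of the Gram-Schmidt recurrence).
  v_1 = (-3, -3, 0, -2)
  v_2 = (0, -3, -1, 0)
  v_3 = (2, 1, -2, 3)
Orthogonal basis:
  u_1 = (-3, -3, 0, -2)
  u_2 = (27/22, -39/22, -1, 9/11)
  u_3 = (-145/139, 55/139, -165/139, 135/139)

Apply the Gram-Schmidt recurrence
  u_1 = v_1
  u_i = v_i − Σ_{j<i} ((v_i · u_j) / (u_j · u_j)) · u_j.

Step by step this gives:
  u_1 = (-3, -3, 0, -2)
  u_2 = (27/22, -39/22, -1, 9/11)
  u_3 = (-145/139, 55/139, -165/139, 135/139)

Orthogonality check:
  u_2 · u_1 = 0 (should be 0)
  u_3 · u_1 = 0 (should be 0)
  u_3 · u_2 = 0 (should be 0)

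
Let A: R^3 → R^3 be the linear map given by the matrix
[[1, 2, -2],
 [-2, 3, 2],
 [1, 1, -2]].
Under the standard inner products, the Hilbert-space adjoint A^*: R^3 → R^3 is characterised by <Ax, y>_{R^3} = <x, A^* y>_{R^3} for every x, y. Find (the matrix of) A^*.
A^* = A^T =
[[1, -2, 1],
 [2, 3, 1],
 [-2, 2, -2]]

For real matrices with standard dot products, the defining identity <Ax, y> = <x, A^* y> gives (Ax)^T y = x^T (A^*) y, i.e. x^T A^T y = x^T (A^*) y. Since this holds for all x, y, we must have A^* = A^T. Therefore
A^* =
[[1, -2, 1],
 [2, 3, 1],
 [-2, 2, -2]].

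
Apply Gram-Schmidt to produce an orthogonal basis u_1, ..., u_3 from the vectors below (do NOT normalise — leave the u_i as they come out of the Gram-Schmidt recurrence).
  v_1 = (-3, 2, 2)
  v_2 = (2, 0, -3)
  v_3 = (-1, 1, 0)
Orthogonal basis:
  u_1 = (-3, 2, 2)
  u_2 = (-2/17, 24/17, -27/17)
  u_3 = (-6/77, -5/77, -4/77)

Apply the Gram-Schmidt recurrence
  u_1 = v_1
  u_i = v_i − Σ_{j<i} ((v_i · u_j) / (u_j · u_j)) · u_j.

Step by step this gives:
  u_1 = (-3, 2, 2)
  u_2 = (-2/17, 24/17, -27/17)
  u_3 = (-6/77, -5/77, -4/77)

Orthogonality check:
  u_2 · u_1 = 0 (should be 0)
  u_3 · u_1 = 0 (should be 0)
  u_3 · u_2 = 0 (should be 0)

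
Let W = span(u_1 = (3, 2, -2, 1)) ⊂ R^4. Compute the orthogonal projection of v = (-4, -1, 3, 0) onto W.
proj_W(v) = (-10/3, -20/9, 20/9, -10/9)

Set up U = [u_1 | ... | u_1] ∈ R^(4×1). The projector onto W = col(U) is P = U (U^T U)^(-1) U^T.
Compute U^T U =
  [18],
and U^T v = (-20).
Solve U^T U · c = U^T v for the coefficients: c = (-10/9). The projection is proj_W(v) = U c.
Check: (v - proj_W(v)) · u_1 = 0  (should be 0).
Result: proj_W(v) = (-10/3, -20/9, 20/9, -10/9).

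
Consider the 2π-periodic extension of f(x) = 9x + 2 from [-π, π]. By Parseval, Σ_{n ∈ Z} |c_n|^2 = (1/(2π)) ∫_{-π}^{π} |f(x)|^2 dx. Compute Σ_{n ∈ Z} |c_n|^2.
Σ |c_n|^2 = 27π^2 + 4

Expand and integrate term by term over [-π, π]:
  ∫ (9x)^2 dx = 81·(2π^3/3); ∫ 2·9·(2)·x dx = 0 (odd integrand); ∫ 2^2 dx = 4·2π.
So (1/(2π)) ∫_{-π}^{π} (9x + 2)^2 dx = 81π^2/3 + 4 = 27π^2 + 4.
Parseval ⇒ Σ |c_n|^2 = 27π^2 + 4.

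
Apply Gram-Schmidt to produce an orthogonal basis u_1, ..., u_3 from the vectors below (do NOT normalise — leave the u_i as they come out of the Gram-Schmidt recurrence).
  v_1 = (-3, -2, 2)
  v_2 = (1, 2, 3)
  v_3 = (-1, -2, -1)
Orthogonal basis:
  u_1 = (-3, -2, 2)
  u_2 = (14/17, 32/17, 53/17)
  u_3 = (80/237, -88/237, 32/237)

Apply the Gram-Schmidt recurrence
  u_1 = v_1
  u_i = v_i − Σ_{j<i} ((v_i · u_j) / (u_j · u_j)) · u_j.

Step by step this gives:
  u_1 = (-3, -2, 2)
  u_2 = (14/17, 32/17, 53/17)
  u_3 = (80/237, -88/237, 32/237)

Orthogonality check:
  u_2 · u_1 = 0 (should be 0)
  u_3 · u_1 = 0 (should be 0)
  u_3 · u_2 = 0 (should be 0)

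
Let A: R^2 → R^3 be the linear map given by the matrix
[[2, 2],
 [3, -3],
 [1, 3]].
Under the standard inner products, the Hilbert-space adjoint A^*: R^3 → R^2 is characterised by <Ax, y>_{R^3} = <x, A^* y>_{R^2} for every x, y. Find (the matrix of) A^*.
A^* = A^T =
[[2, 3, 1],
 [2, -3, 3]]

For real matrices with standard dot products, the defining identity <Ax, y> = <x, A^* y> gives (Ax)^T y = x^T (A^*) y, i.e. x^T A^T y = x^T (A^*) y. Since this holds for all x, y, we must have A^* = A^T. Therefore
A^* =
[[2, 3, 1],
 [2, -3, 3]].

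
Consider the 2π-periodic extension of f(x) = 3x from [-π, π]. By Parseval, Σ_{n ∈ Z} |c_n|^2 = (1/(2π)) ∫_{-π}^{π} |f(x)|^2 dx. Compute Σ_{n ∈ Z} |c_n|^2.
Σ |c_n|^2 = 3π^2

Expand and integrate term by term over [-π, π]:
  ∫ (3x)^2 dx = 9·(2π^3/3); ∫ 2·3·(0)·x dx = 0 (odd integrand); ∫ 0^2 dx = 0·2π.
So (1/(2π)) ∫_{-π}^{π} (3x)^2 dx = 9π^2/3 + 0 = 3π^2.
Parseval ⇒ Σ |c_n|^2 = 3π^2.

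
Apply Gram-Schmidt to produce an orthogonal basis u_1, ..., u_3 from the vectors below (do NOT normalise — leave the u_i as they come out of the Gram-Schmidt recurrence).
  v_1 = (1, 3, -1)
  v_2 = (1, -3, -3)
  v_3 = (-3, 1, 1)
Orthogonal basis:
  u_1 = (1, 3, -1)
  u_2 = (16/11, -18/11, -38/11)
  u_3 = (-48/23, 8/23, -24/23)

Apply the Gram-Schmidt recurrence
  u_1 = v_1
  u_i = v_i − Σ_{j<i} ((v_i · u_j) / (u_j · u_j)) · u_j.

Step by step this gives:
  u_1 = (1, 3, -1)
  u_2 = (16/11, -18/11, -38/11)
  u_3 = (-48/23, 8/23, -24/23)

Orthogonality check:
  u_2 · u_1 = 0 (should be 0)
  u_3 · u_1 = 0 (should be 0)
  u_3 · u_2 = 0 (should be 0)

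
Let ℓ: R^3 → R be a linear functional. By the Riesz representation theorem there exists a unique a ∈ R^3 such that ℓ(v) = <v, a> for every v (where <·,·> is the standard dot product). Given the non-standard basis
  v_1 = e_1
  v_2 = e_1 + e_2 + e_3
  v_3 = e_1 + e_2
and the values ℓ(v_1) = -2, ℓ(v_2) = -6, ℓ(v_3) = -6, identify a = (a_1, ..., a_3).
a = (-2, -4, 0)

Write a = (a_1, ..., a_3) in the standard basis. For each basis vector v_i, ℓ(v_i) = <v_i, a> is a linear equation in the a_j's. Collect the n equations into a matrix system V a = ℓ, where row i of V is v_i (expressed in the standard basis). Since V is invertible (lower-triangular with 1s on the diagonal, up to permutation), solve by back-substitution:
  V =
[[1, 0, 0],
 [1, 1, 1],
 [1, 1, 0]]
  V a = (-2, -6, -6)
Solving gives a = (-2, -4, 0).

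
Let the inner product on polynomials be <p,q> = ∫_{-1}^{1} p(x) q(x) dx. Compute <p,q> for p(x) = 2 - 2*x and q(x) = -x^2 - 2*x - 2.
<p,q> = -20/3

Expand the product: p(x)·q(x) = 2*x^3 + 2*x^2 - 4.
∫_{-1}^{1} of each monomial x^k gives [2/(k+1) if k even, 0 if k odd]. Integrating term-by-term (or equivalently evaluating the antiderivative F(x) = x^4/2 + 2*x^3/3 - 4*x at the endpoints):
  F(1) − F(−1) = -17/6 − (23/6) = -20/3.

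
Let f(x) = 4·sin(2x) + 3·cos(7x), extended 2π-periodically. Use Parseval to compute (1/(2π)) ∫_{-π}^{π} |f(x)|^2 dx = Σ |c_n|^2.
Σ |c_n|^2 = 25/2

Expand |f|^2 and use orthogonality of {sin(nx), cos(mx)} on [-π, π]:
  ∫_{-π}^{π} sin(nx)^2 dx = π, ∫ cos(mx)^2 dx = π, and cross terms integrate to 0.
So ∫_{-π}^{π} f(x)^2 dx = 4^2 · π + 3^2 · π = (16 + 9)π.
Divide by 2π: (16 + 9)/2 = 25/2.
By Parseval, this equals Σ |c_n|^2.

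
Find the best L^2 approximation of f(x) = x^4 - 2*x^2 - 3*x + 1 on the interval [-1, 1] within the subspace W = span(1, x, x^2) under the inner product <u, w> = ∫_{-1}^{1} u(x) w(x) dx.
g(x) = -8*x^2/7 - 3*x + 32/35

The best approximation g ∈ W is the orthogonal projection of f onto W. Writing g = a_0 + a_1 x + a_2 x^2, the coefficients solve the normal equations G · a = b where
  G_{ij} = <φ_i, φ_j> and b_i = <f, φ_i>, with φ_0 = 1, φ_1 = x, φ_2 = x^2.
G =
  [2, 0, 2/3]
  [0, 2/3, 0]
  [2/3, 0, 2/5],
b = (16/15, -2, 16/105).
Solving gives a_0 = 32/35, a_1 = -3, a_2 = -8/7, so
  g(x) = -8*x^2/7 - 3*x + 32/35.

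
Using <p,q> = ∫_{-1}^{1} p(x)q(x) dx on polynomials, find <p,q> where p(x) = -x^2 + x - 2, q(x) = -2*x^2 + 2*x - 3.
<p,q> = 94/5

Expand the product: p(x)·q(x) = 2*x^4 - 4*x^3 + 9*x^2 - 7*x + 6.
∫_{-1}^{1} of each monomial x^k gives [2/(k+1) if k even, 0 if k odd]. Integrating term-by-term (or equivalently evaluating the antiderivative F(x) = 2*x^5/5 - x^4 + 3*x^3 - 7*x^2/2 + 6*x at the endpoints):
  F(1) − F(−1) = 49/10 − (-139/10) = 94/5.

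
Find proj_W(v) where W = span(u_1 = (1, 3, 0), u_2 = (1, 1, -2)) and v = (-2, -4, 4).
proj_W(v) = (-28/11, -42/11, 42/11)

Set up U = [u_1 | ... | u_2] ∈ R^(3×2). The projector onto W = col(U) is P = U (U^T U)^(-1) U^T.
Compute U^T U =
  [10, 4]
  [4, 6],
and U^T v = (-14, -14).
Solve U^T U · c = U^T v for the coefficients: c = (-7/11, -21/11). The projection is proj_W(v) = U c.
Check: (v - proj_W(v)) · u_1 = 0  (should be 0).
Check: (v - proj_W(v)) · u_2 = 0  (should be 0).
Result: proj_W(v) = (-28/11, -42/11, 42/11).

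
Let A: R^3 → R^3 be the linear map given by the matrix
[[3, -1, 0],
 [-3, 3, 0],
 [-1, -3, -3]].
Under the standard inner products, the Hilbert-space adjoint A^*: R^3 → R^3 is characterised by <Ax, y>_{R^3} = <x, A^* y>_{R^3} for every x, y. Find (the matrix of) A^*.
A^* = A^T =
[[3, -3, -1],
 [-1, 3, -3],
 [0, 0, -3]]

For real matrices with standard dot products, the defining identity <Ax, y> = <x, A^* y> gives (Ax)^T y = x^T (A^*) y, i.e. x^T A^T y = x^T (A^*) y. Since this holds for all x, y, we must have A^* = A^T. Therefore
A^* =
[[3, -3, -1],
 [-1, 3, -3],
 [0, 0, -3]].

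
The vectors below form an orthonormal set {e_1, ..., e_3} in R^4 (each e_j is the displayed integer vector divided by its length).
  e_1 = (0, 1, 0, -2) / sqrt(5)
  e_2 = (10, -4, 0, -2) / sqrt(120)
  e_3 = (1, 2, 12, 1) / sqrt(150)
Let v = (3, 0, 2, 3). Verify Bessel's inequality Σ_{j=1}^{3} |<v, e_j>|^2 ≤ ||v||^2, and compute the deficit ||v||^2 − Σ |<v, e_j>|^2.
Σ |<v, e_j>|^2 = 18; ||v||^2 = 22; deficit = 4

Write each e_j = u_j / sqrt(<u_j, u_j>) where u_j is the displayed integer vector. Then <v, e_j> = <v, u_j> / sqrt(<u_j, u_j>), so |<v, e_j>|^2 = <v, u_j>^2 / <u_j, u_j>.
Coefficients: <v, e_1> = -6/sqrt(5), <v, e_2> = 24/sqrt(120), <v, e_3> = 30/sqrt(150).
Square and sum: Σ |<v, e_j>|^2 = 18.
Compute ||v||^2 = v·v = 22.
Deficit = 22 − 18 = 4 ≥ 0, confirming Bessel's inequality. (The deficit equals ||v − Σ <v,e_j> e_j||^2, the squared distance from v to span{e_j}.)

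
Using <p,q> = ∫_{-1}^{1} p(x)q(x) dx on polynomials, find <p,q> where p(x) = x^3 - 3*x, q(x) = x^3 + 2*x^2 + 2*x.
<p,q> = -144/35

Expand the product: p(x)·q(x) = x^6 + 2*x^5 - x^4 - 6*x^3 - 6*x^2.
∫_{-1}^{1} of each monomial x^k gives [2/(k+1) if k even, 0 if k odd]. Integrating term-by-term (or equivalently evaluating the antiderivative F(x) = x^7/7 + x^6/3 - x^5/5 - 3*x^4/2 - 2*x^3 at the endpoints):
  F(1) − F(−1) = -677/210 − (187/210) = -144/35.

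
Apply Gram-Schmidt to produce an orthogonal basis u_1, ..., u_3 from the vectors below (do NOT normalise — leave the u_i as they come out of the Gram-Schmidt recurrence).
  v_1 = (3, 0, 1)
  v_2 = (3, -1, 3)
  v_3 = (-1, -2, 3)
Orthogonal basis:
  u_1 = (3, 0, 1)
  u_2 = (-3/5, -1, 9/5)
  u_3 = (1/23, -6/23, -3/23)

Apply the Gram-Schmidt recurrence
  u_1 = v_1
  u_i = v_i − Σ_{j<i} ((v_i · u_j) / (u_j · u_j)) · u_j.

Step by step this gives:
  u_1 = (3, 0, 1)
  u_2 = (-3/5, -1, 9/5)
  u_3 = (1/23, -6/23, -3/23)

Orthogonality check:
  u_2 · u_1 = 0 (should be 0)
  u_3 · u_1 = 0 (should be 0)
  u_3 · u_2 = 0 (should be 0)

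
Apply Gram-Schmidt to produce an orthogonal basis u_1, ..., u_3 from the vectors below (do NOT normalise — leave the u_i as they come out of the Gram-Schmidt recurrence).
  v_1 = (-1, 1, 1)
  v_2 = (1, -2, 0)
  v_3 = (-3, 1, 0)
Orthogonal basis:
  u_1 = (-1, 1, 1)
  u_2 = (0, -1, 1)
  u_3 = (-5/3, -5/6, -5/6)

Apply the Gram-Schmidt recurrence
  u_1 = v_1
  u_i = v_i − Σ_{j<i} ((v_i · u_j) / (u_j · u_j)) · u_j.

Step by step this gives:
  u_1 = (-1, 1, 1)
  u_2 = (0, -1, 1)
  u_3 = (-5/3, -5/6, -5/6)

Orthogonality check:
  u_2 · u_1 = 0 (should be 0)
  u_3 · u_1 = 0 (should be 0)
  u_3 · u_2 = 0 (should be 0)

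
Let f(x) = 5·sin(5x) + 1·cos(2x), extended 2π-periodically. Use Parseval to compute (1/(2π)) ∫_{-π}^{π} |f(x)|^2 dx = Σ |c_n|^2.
Σ |c_n|^2 = 13

Expand |f|^2 and use orthogonality of {sin(nx), cos(mx)} on [-π, π]:
  ∫_{-π}^{π} sin(nx)^2 dx = π, ∫ cos(mx)^2 dx = π, and cross terms integrate to 0.
So ∫_{-π}^{π} f(x)^2 dx = 5^2 · π + 1^2 · π = (25 + 1)π.
Divide by 2π: (25 + 1)/2 = 13.
By Parseval, this equals Σ |c_n|^2.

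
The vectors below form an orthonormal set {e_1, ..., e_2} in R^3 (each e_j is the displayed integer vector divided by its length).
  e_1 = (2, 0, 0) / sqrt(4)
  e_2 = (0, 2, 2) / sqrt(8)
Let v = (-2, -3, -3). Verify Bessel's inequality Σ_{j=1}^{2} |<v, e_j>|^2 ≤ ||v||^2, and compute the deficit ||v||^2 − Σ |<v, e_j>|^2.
Σ |<v, e_j>|^2 = 22; ||v||^2 = 22; deficit = 0

Write each e_j = u_j / sqrt(<u_j, u_j>) where u_j is the displayed integer vector. Then <v, e_j> = <v, u_j> / sqrt(<u_j, u_j>), so |<v, e_j>|^2 = <v, u_j>^2 / <u_j, u_j>.
Coefficients: <v, e_1> = -4/sqrt(4), <v, e_2> = -12/sqrt(8).
Square and sum: Σ |<v, e_j>|^2 = 22.
Compute ||v||^2 = v·v = 22.
Deficit = 22 − 22 = 0 ≥ 0, confirming Bessel's inequality. (The deficit equals ||v − Σ <v,e_j> e_j||^2, the squared distance from v to span{e_j}.)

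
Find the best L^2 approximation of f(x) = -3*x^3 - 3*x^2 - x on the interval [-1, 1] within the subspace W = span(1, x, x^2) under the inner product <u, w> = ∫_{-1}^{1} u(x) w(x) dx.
g(x) = -3*x^2 - 14*x/5

The best approximation g ∈ W is the orthogonal projection of f onto W. Writing g = a_0 + a_1 x + a_2 x^2, the coefficients solve the normal equations G · a = b where
  G_{ij} = <φ_i, φ_j> and b_i = <f, φ_i>, with φ_0 = 1, φ_1 = x, φ_2 = x^2.
G =
  [2, 0, 2/3]
  [0, 2/3, 0]
  [2/3, 0, 2/5],
b = (-2, -28/15, -6/5).
Solving gives a_0 = 0, a_1 = -14/5, a_2 = -3, so
  g(x) = -3*x^2 - 14*x/5.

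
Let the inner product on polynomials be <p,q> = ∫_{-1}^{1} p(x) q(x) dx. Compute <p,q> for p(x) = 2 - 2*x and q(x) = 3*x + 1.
<p,q> = 0

Expand the product: p(x)·q(x) = -6*x^2 + 4*x + 2.
∫_{-1}^{1} of each monomial x^k gives [2/(k+1) if k even, 0 if k odd]. Integrating term-by-term (or equivalently evaluating the antiderivative F(x) = -2*x^3 + 2*x^2 + 2*x at the endpoints):
  F(1) − F(−1) = 2 − (2) = 0.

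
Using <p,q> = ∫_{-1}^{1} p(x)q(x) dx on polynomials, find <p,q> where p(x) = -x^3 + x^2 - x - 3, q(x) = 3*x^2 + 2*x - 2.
<p,q> = 56/15

Expand the product: p(x)·q(x) = -3*x^5 + x^4 + x^3 - 13*x^2 - 4*x + 6.
∫_{-1}^{1} of each monomial x^k gives [2/(k+1) if k even, 0 if k odd]. Integrating term-by-term (or equivalently evaluating the antiderivative F(x) = -x^6/2 + x^5/5 + x^4/4 - 13*x^3/3 - 2*x^2 + 6*x at the endpoints):
  F(1) − F(−1) = -23/60 − (-247/60) = 56/15.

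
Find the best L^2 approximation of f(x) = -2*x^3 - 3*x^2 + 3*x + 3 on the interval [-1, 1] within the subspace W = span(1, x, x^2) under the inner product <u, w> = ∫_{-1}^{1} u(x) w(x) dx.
g(x) = -3*x^2 + 9*x/5 + 3

The best approximation g ∈ W is the orthogonal projection of f onto W. Writing g = a_0 + a_1 x + a_2 x^2, the coefficients solve the normal equations G · a = b where
  G_{ij} = <φ_i, φ_j> and b_i = <f, φ_i>, with φ_0 = 1, φ_1 = x, φ_2 = x^2.
G =
  [2, 0, 2/3]
  [0, 2/3, 0]
  [2/3, 0, 2/5],
b = (4, 6/5, 4/5).
Solving gives a_0 = 3, a_1 = 9/5, a_2 = -3, so
  g(x) = -3*x^2 + 9*x/5 + 3.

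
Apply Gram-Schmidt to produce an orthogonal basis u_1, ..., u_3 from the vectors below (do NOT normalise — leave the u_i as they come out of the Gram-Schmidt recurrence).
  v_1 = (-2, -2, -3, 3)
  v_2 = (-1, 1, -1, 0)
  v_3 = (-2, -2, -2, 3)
Orthogonal basis:
  u_1 = (-2, -2, -3, 3)
  u_2 = (-10/13, 16/13, -17/26, -9/26)
  u_3 = (-29/69, 5/69, 34/69, 6/23)

Apply the Gram-Schmidt recurrence
  u_1 = v_1
  u_i = v_i − Σ_{j<i} ((v_i · u_j) / (u_j · u_j)) · u_j.

Step by step this gives:
  u_1 = (-2, -2, -3, 3)
  u_2 = (-10/13, 16/13, -17/26, -9/26)
  u_3 = (-29/69, 5/69, 34/69, 6/23)

Orthogonality check:
  u_2 · u_1 = 0 (should be 0)
  u_3 · u_1 = 0 (should be 0)
  u_3 · u_2 = 0 (should be 0)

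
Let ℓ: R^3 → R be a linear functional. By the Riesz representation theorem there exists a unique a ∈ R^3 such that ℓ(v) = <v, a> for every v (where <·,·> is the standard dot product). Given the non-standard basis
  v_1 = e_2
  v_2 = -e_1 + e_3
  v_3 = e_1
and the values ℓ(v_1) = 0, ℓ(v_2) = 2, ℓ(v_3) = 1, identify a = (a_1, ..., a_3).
a = (1, 0, 3)

Write a = (a_1, ..., a_3) in the standard basis. For each basis vector v_i, ℓ(v_i) = <v_i, a> is a linear equation in the a_j's. Collect the n equations into a matrix system V a = ℓ, where row i of V is v_i (expressed in the standard basis). Since V is invertible (lower-triangular with 1s on the diagonal, up to permutation), solve by back-substitution:
  V =
[[0, 1, 0],
 [-1, 0, 1],
 [1, 0, 0]]
  V a = (0, 2, 1)
Solving gives a = (1, 0, 3).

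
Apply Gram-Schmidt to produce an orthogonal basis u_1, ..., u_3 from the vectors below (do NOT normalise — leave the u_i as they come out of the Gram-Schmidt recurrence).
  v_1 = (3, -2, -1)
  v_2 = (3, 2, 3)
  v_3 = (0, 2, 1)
Orthogonal basis:
  u_1 = (3, -2, -1)
  u_2 = (18/7, 16/7, 22/7)
  u_3 = (3/19, 9/19, -9/19)

Apply the Gram-Schmidt recurrence
  u_1 = v_1
  u_i = v_i − Σ_{j<i} ((v_i · u_j) / (u_j · u_j)) · u_j.

Step by step this gives:
  u_1 = (3, -2, -1)
  u_2 = (18/7, 16/7, 22/7)
  u_3 = (3/19, 9/19, -9/19)

Orthogonality check:
  u_2 · u_1 = 0 (should be 0)
  u_3 · u_1 = 0 (should be 0)
  u_3 · u_2 = 0 (should be 0)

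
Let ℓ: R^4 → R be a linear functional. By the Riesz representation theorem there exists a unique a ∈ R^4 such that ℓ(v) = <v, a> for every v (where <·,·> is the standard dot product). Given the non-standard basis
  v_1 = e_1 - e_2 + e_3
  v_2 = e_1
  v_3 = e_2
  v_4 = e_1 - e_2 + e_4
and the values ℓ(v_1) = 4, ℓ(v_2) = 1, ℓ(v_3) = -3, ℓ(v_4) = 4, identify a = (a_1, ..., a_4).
a = (1, -3, 0, 0)

Write a = (a_1, ..., a_4) in the standard basis. For each basis vector v_i, ℓ(v_i) = <v_i, a> is a linear equation in the a_j's. Collect the n equations into a matrix system V a = ℓ, where row i of V is v_i (expressed in the standard basis). Since V is invertible (lower-triangular with 1s on the diagonal, up to permutation), solve by back-substitution:
  V =
[[1, -1, 1, 0],
 [1, 0, 0, 0],
 [0, 1, 0, 0],
 [1, -1, 0, 1]]
  V a = (4, 1, -3, 4)
Solving gives a = (1, -3, 0, 0).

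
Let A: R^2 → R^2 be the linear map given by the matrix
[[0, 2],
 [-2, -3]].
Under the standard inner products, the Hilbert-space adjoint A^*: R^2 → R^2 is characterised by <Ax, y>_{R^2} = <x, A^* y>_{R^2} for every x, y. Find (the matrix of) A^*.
A^* = A^T =
[[0, -2],
 [2, -3]]

For real matrices with standard dot products, the defining identity <Ax, y> = <x, A^* y> gives (Ax)^T y = x^T (A^*) y, i.e. x^T A^T y = x^T (A^*) y. Since this holds for all x, y, we must have A^* = A^T. Therefore
A^* =
[[0, -2],
 [2, -3]].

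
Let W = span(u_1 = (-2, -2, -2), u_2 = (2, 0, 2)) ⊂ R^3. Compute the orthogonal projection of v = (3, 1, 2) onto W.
proj_W(v) = (5/2, 1, 5/2)

Set up U = [u_1 | ... | u_2] ∈ R^(3×2). The projector onto W = col(U) is P = U (U^T U)^(-1) U^T.
Compute U^T U =
  [12, -8]
  [-8, 8],
and U^T v = (-12, 10).
Solve U^T U · c = U^T v for the coefficients: c = (-1/2, 3/4). The projection is proj_W(v) = U c.
Check: (v - proj_W(v)) · u_1 = 0  (should be 0).
Check: (v - proj_W(v)) · u_2 = 0  (should be 0).
Result: proj_W(v) = (5/2, 1, 5/2).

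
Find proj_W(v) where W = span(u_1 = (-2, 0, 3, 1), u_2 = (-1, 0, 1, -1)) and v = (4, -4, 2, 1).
proj_W(v) = (10/13, 0, -11/26, 47/26)

Set up U = [u_1 | ... | u_2] ∈ R^(4×2). The projector onto W = col(U) is P = U (U^T U)^(-1) U^T.
Compute U^T U =
  [14, 4]
  [4, 3],
and U^T v = (-1, -3).
Solve U^T U · c = U^T v for the coefficients: c = (9/26, -19/13). The projection is proj_W(v) = U c.
Check: (v - proj_W(v)) · u_1 = 0  (should be 0).
Check: (v - proj_W(v)) · u_2 = 0  (should be 0).
Result: proj_W(v) = (10/13, 0, -11/26, 47/26).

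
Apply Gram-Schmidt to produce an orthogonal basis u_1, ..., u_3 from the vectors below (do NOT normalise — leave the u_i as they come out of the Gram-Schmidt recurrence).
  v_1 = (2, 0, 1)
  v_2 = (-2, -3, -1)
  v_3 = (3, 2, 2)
Orthogonal basis:
  u_1 = (2, 0, 1)
  u_2 = (0, -3, 0)
  u_3 = (-1/5, 0, 2/5)

Apply the Gram-Schmidt recurrence
  u_1 = v_1
  u_i = v_i − Σ_{j<i} ((v_i · u_j) / (u_j · u_j)) · u_j.

Step by step this gives:
  u_1 = (2, 0, 1)
  u_2 = (0, -3, 0)
  u_3 = (-1/5, 0, 2/5)

Orthogonality check:
  u_2 · u_1 = 0 (should be 0)
  u_3 · u_1 = 0 (should be 0)
  u_3 · u_2 = 0 (should be 0)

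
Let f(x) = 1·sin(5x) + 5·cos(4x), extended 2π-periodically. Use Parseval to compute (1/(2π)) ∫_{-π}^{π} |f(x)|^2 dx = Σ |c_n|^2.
Σ |c_n|^2 = 13

Expand |f|^2 and use orthogonality of {sin(nx), cos(mx)} on [-π, π]:
  ∫_{-π}^{π} sin(nx)^2 dx = π, ∫ cos(mx)^2 dx = π, and cross terms integrate to 0.
So ∫_{-π}^{π} f(x)^2 dx = 1^2 · π + 5^2 · π = (1 + 25)π.
Divide by 2π: (1 + 25)/2 = 13.
By Parseval, this equals Σ |c_n|^2.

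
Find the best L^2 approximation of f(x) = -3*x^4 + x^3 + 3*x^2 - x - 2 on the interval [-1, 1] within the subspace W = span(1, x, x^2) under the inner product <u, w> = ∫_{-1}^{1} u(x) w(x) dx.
g(x) = 3*x^2/7 - 2*x/5 - 61/35

The best approximation g ∈ W is the orthogonal projection of f onto W. Writing g = a_0 + a_1 x + a_2 x^2, the coefficients solve the normal equations G · a = b where
  G_{ij} = <φ_i, φ_j> and b_i = <f, φ_i>, with φ_0 = 1, φ_1 = x, φ_2 = x^2.
G =
  [2, 0, 2/3]
  [0, 2/3, 0]
  [2/3, 0, 2/5],
b = (-16/5, -4/15, -104/105).
Solving gives a_0 = -61/35, a_1 = -2/5, a_2 = 3/7, so
  g(x) = 3*x^2/7 - 2*x/5 - 61/35.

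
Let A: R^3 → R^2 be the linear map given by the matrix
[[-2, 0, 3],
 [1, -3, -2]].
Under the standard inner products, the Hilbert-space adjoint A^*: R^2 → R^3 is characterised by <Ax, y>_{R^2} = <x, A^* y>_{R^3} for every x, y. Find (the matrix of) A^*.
A^* = A^T =
[[-2, 1],
 [0, -3],
 [3, -2]]

For real matrices with standard dot products, the defining identity <Ax, y> = <x, A^* y> gives (Ax)^T y = x^T (A^*) y, i.e. x^T A^T y = x^T (A^*) y. Since this holds for all x, y, we must have A^* = A^T. Therefore
A^* =
[[-2, 1],
 [0, -3],
 [3, -2]].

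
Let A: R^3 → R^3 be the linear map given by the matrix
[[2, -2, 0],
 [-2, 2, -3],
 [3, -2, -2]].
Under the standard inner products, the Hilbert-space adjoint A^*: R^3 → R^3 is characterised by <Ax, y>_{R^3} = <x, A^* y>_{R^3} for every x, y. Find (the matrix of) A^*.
A^* = A^T =
[[2, -2, 3],
 [-2, 2, -2],
 [0, -3, -2]]

For real matrices with standard dot products, the defining identity <Ax, y> = <x, A^* y> gives (Ax)^T y = x^T (A^*) y, i.e. x^T A^T y = x^T (A^*) y. Since this holds for all x, y, we must have A^* = A^T. Therefore
A^* =
[[2, -2, 3],
 [-2, 2, -2],
 [0, -3, -2]].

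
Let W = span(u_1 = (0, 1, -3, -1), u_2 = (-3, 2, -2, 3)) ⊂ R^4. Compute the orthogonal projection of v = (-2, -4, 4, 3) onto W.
proj_W(v) = (-28/29, -107/87, 433/87, 247/87)

Set up U = [u_1 | ... | u_2] ∈ R^(4×2). The projector onto W = col(U) is P = U (U^T U)^(-1) U^T.
Compute U^T U =
  [11, 5]
  [5, 26],
and U^T v = (-19, -1).
Solve U^T U · c = U^T v for the coefficients: c = (-163/87, 28/87). The projection is proj_W(v) = U c.
Check: (v - proj_W(v)) · u_1 = 0  (should be 0).
Check: (v - proj_W(v)) · u_2 = 0  (should be 0).
Result: proj_W(v) = (-28/29, -107/87, 433/87, 247/87).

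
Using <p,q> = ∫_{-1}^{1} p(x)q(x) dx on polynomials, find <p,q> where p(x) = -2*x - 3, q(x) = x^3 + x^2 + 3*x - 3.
<p,q> = 56/5

Expand the product: p(x)·q(x) = -2*x^4 - 5*x^3 - 9*x^2 - 3*x + 9.
∫_{-1}^{1} of each monomial x^k gives [2/(k+1) if k even, 0 if k odd]. Integrating term-by-term (or equivalently evaluating the antiderivative F(x) = -2*x^5/5 - 5*x^4/4 - 3*x^3 - 3*x^2/2 + 9*x at the endpoints):
  F(1) − F(−1) = 57/20 − (-167/20) = 56/5.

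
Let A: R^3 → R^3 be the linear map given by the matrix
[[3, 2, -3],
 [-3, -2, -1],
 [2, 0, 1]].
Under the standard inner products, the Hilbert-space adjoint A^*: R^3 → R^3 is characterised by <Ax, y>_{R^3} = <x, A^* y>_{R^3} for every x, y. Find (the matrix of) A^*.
A^* = A^T =
[[3, -3, 2],
 [2, -2, 0],
 [-3, -1, 1]]

For real matrices with standard dot products, the defining identity <Ax, y> = <x, A^* y> gives (Ax)^T y = x^T (A^*) y, i.e. x^T A^T y = x^T (A^*) y. Since this holds for all x, y, we must have A^* = A^T. Therefore
A^* =
[[3, -3, 2],
 [2, -2, 0],
 [-3, -1, 1]].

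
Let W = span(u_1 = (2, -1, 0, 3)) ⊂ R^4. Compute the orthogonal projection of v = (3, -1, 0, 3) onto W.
proj_W(v) = (16/7, -8/7, 0, 24/7)

Set up U = [u_1 | ... | u_1] ∈ R^(4×1). The projector onto W = col(U) is P = U (U^T U)^(-1) U^T.
Compute U^T U =
  [14],
and U^T v = (16).
Solve U^T U · c = U^T v for the coefficients: c = (8/7). The projection is proj_W(v) = U c.
Check: (v - proj_W(v)) · u_1 = 0  (should be 0).
Result: proj_W(v) = (16/7, -8/7, 0, 24/7).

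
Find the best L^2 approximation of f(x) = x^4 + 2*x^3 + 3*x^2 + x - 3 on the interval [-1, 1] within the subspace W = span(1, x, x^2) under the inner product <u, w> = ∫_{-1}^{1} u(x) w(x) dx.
g(x) = 27*x^2/7 + 11*x/5 - 108/35

The best approximation g ∈ W is the orthogonal projection of f onto W. Writing g = a_0 + a_1 x + a_2 x^2, the coefficients solve the normal equations G · a = b where
  G_{ij} = <φ_i, φ_j> and b_i = <f, φ_i>, with φ_0 = 1, φ_1 = x, φ_2 = x^2.
G =
  [2, 0, 2/3]
  [0, 2/3, 0]
  [2/3, 0, 2/5],
b = (-18/5, 22/15, -18/35).
Solving gives a_0 = -108/35, a_1 = 11/5, a_2 = 27/7, so
  g(x) = 27*x^2/7 + 11*x/5 - 108/35.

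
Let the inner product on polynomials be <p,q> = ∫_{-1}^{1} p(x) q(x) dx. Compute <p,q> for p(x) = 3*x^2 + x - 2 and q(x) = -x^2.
<p,q> = 2/15

Expand the product: p(x)·q(x) = -3*x^4 - x^3 + 2*x^2.
∫_{-1}^{1} of each monomial x^k gives [2/(k+1) if k even, 0 if k odd]. Integrating term-by-term (or equivalently evaluating the antiderivative F(x) = -3*x^5/5 - x^4/4 + 2*x^3/3 at the endpoints):
  F(1) − F(−1) = -11/60 − (-19/60) = 2/15.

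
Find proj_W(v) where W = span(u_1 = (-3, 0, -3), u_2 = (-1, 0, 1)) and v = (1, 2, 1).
proj_W(v) = (1, 0, 1)

Set up U = [u_1 | ... | u_2] ∈ R^(3×2). The projector onto W = col(U) is P = U (U^T U)^(-1) U^T.
Compute U^T U =
  [18, 0]
  [0, 2],
and U^T v = (-6, 0).
Solve U^T U · c = U^T v for the coefficients: c = (-1/3, 0). The projection is proj_W(v) = U c.
Check: (v - proj_W(v)) · u_1 = 0  (should be 0).
Check: (v - proj_W(v)) · u_2 = 0  (should be 0).
Result: proj_W(v) = (1, 0, 1).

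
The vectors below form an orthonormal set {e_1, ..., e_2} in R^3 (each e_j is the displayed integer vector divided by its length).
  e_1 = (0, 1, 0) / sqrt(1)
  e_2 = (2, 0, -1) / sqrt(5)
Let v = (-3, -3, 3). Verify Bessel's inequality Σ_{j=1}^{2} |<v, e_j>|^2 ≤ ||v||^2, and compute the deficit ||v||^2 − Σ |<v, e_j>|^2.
Σ |<v, e_j>|^2 = 126/5; ||v||^2 = 27; deficit = 9/5

Write each e_j = u_j / sqrt(<u_j, u_j>) where u_j is the displayed integer vector. Then <v, e_j> = <v, u_j> / sqrt(<u_j, u_j>), so |<v, e_j>|^2 = <v, u_j>^2 / <u_j, u_j>.
Coefficients: <v, e_1> = -3/sqrt(1), <v, e_2> = -9/sqrt(5).
Square and sum: Σ |<v, e_j>|^2 = 126/5.
Compute ||v||^2 = v·v = 27.
Deficit = 27 − 126/5 = 9/5 ≥ 0, confirming Bessel's inequality. (The deficit equals ||v − Σ <v,e_j> e_j||^2, the squared distance from v to span{e_j}.)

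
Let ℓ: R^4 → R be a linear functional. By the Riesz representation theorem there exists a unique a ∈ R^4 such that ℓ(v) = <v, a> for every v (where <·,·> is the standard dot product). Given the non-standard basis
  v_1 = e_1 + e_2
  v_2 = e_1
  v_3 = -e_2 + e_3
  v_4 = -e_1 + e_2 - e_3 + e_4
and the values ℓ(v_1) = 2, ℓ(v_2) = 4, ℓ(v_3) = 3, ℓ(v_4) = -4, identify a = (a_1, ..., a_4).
a = (4, -2, 1, 3)

Write a = (a_1, ..., a_4) in the standard basis. For each basis vector v_i, ℓ(v_i) = <v_i, a> is a linear equation in the a_j's. Collect the n equations into a matrix system V a = ℓ, where row i of V is v_i (expressed in the standard basis). Since V is invertible (lower-triangular with 1s on the diagonal, up to permutation), solve by back-substitution:
  V =
[[1, 1, 0, 0],
 [1, 0, 0, 0],
 [0, -1, 1, 0],
 [-1, 1, -1, 1]]
  V a = (2, 4, 3, -4)
Solving gives a = (4, -2, 1, 3).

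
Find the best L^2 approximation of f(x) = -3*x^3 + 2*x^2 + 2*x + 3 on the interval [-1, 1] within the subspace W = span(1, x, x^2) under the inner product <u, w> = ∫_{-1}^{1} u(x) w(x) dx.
g(x) = 2*x^2 + x/5 + 3

The best approximation g ∈ W is the orthogonal projection of f onto W. Writing g = a_0 + a_1 x + a_2 x^2, the coefficients solve the normal equations G · a = b where
  G_{ij} = <φ_i, φ_j> and b_i = <f, φ_i>, with φ_0 = 1, φ_1 = x, φ_2 = x^2.
G =
  [2, 0, 2/3]
  [0, 2/3, 0]
  [2/3, 0, 2/5],
b = (22/3, 2/15, 14/5).
Solving gives a_0 = 3, a_1 = 1/5, a_2 = 2, so
  g(x) = 2*x^2 + x/5 + 3.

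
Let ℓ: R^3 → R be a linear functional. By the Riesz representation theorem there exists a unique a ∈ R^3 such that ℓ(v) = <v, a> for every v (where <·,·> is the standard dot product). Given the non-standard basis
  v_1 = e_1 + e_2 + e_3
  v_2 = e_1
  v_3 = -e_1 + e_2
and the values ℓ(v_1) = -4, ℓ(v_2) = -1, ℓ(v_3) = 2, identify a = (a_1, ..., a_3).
a = (-1, 1, -4)

Write a = (a_1, ..., a_3) in the standard basis. For each basis vector v_i, ℓ(v_i) = <v_i, a> is a linear equation in the a_j's. Collect the n equations into a matrix system V a = ℓ, where row i of V is v_i (expressed in the standard basis). Since V is invertible (lower-triangular with 1s on the diagonal, up to permutation), solve by back-substitution:
  V =
[[1, 1, 1],
 [1, 0, 0],
 [-1, 1, 0]]
  V a = (-4, -1, 2)
Solving gives a = (-1, 1, -4).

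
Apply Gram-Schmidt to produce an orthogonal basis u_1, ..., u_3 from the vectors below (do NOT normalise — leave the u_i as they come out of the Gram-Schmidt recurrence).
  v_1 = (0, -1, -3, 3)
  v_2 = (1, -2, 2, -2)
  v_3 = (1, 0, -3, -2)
Orthogonal basis:
  u_1 = (0, -1, -3, 3)
  u_2 = (1, -48/19, 8/19, -8/19)
  u_3 = (136/147, 17/49, -376/147, -359/147)

Apply the Gram-Schmidt recurrence
  u_1 = v_1
  u_i = v_i − Σ_{j<i} ((v_i · u_j) / (u_j · u_j)) · u_j.

Step by step this gives:
  u_1 = (0, -1, -3, 3)
  u_2 = (1, -48/19, 8/19, -8/19)
  u_3 = (136/147, 17/49, -376/147, -359/147)

Orthogonality check:
  u_2 · u_1 = 0 (should be 0)
  u_3 · u_1 = 0 (should be 0)
  u_3 · u_2 = 0 (should be 0)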